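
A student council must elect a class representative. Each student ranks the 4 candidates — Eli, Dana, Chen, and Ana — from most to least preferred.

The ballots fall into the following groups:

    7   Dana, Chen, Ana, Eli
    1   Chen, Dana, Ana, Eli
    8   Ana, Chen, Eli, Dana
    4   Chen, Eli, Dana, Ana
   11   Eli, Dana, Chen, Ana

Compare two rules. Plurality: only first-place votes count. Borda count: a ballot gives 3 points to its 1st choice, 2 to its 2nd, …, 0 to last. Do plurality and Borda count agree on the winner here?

No

Plurality first-place counts: Eli 11, Dana 7, Chen 5, Ana 8 → Eli.
Borda totals: Eli 49, Dana 49, Chen 56, Ana 32 → Chen.
The two rules disagree: plurality picks Eli, Borda picks Chen.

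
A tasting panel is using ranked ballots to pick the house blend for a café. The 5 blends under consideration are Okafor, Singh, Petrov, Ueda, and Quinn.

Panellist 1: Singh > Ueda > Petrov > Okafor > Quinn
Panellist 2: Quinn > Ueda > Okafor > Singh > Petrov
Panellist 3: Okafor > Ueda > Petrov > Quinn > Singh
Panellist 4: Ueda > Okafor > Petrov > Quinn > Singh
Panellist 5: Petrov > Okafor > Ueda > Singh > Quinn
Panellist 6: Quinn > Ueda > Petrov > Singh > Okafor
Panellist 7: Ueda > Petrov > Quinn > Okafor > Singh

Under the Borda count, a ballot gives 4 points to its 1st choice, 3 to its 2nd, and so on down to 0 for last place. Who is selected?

Ueda

Borda scores:
  Okafor: 1 + 2 + 4 + 3 + 3 + 0 + 1 = 14
  Singh: 4 + 1 + 0 + 0 + 1 + 1 + 0 = 7
  Petrov: 2 + 0 + 2 + 2 + 4 + 2 + 3 = 15
  Ueda: 3 + 3 + 3 + 4 + 2 + 3 + 4 = 22
  Quinn: 0 + 4 + 1 + 1 + 0 + 4 + 2 = 12
Ueda has the highest total.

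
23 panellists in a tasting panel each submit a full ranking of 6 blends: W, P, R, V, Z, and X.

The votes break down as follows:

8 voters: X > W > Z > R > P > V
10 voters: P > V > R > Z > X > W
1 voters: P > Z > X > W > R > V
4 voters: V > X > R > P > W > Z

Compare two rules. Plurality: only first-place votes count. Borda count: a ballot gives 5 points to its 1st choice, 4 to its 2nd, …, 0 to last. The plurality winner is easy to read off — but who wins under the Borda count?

P

Plurality first-place counts: W 0, P 11, R 0, V 4, Z 0, X 8 → P.
Borda totals: W 38, P 71, R 59, V 60, Z 48, X 69 → P.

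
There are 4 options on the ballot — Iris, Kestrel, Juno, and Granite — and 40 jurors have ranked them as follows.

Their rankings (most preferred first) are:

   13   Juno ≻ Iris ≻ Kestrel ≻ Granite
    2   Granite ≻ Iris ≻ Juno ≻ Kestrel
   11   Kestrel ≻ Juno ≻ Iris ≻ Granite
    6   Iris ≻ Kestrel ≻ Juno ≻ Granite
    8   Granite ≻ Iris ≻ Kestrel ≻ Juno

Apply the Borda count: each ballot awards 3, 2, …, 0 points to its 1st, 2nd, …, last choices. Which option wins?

Borda scores:
  Iris: 13·2 + 2·2 + 11·1 + 6·3 + 8·2 = 75
  Kestrel: 13·1 + 2·0 + 11·3 + 6·2 + 8·1 = 66
  Juno: 13·3 + 2·1 + 11·2 + 6·1 + 8·0 = 69
  Granite: 13·0 + 2·3 + 11·0 + 6·0 + 8·3 = 30
Iris has the highest total.

Iris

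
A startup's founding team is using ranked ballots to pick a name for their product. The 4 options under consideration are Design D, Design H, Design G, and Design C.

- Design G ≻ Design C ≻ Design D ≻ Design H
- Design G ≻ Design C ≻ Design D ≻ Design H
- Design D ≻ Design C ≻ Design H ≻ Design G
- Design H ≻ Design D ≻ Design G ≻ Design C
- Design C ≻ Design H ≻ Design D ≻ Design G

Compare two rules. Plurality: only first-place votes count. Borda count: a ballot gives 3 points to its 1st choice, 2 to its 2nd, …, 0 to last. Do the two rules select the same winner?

No

Plurality first-place counts: Design D 1, Design H 1, Design G 2, Design C 1 → Design G.
Borda totals: Design D 8, Design H 6, Design G 7, Design C 9 → Design C.
The two rules disagree: plurality picks Design G, Borda picks Design C.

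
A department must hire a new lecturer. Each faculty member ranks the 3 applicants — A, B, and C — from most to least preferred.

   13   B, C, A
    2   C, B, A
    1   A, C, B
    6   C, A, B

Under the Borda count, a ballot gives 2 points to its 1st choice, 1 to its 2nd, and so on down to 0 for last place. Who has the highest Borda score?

Borda scores:
  A: 13·0 + 2·0 + 2 + 6·1 = 8
  B: 13·2 + 2·1 + 0 + 6·0 = 28
  C: 13·1 + 2·2 + 1 + 6·2 = 30
C has the highest total.

C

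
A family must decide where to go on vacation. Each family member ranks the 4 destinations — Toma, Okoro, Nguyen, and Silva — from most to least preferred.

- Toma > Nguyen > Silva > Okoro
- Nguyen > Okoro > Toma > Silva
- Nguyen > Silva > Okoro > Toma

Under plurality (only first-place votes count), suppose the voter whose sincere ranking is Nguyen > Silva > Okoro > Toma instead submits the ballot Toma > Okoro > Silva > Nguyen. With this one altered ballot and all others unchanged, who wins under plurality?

First-place totals with the altered ballot: Toma 2, Okoro 0, Nguyen 1, Silva 0.
The switch changes the winner from Nguyen to Toma.

Toma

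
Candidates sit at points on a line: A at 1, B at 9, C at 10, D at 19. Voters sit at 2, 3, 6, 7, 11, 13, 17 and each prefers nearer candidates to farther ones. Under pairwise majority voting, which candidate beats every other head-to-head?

B

With single-peaked preferences on a line, the Condorcet winner is the candidate closest to the median voter.
The median voter (position 7) is closest to B at 9.
Check: B vs D — voters closer to B: 6 of 7.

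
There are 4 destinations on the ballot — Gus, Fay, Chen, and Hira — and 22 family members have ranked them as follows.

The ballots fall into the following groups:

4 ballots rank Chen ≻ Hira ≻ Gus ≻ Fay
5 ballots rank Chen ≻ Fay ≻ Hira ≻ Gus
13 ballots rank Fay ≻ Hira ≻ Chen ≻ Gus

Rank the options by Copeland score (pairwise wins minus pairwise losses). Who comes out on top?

Pairwise results:
  Gus vs Fay: Fay wins 18–4.
  Gus vs Chen: Chen wins 22–0.
  Gus vs Hira: Hira wins 22–0.
  Fay vs Chen: Fay wins 13–9.
  Fay vs Hira: Fay wins 18–4.
  Chen vs Hira: Hira wins 13–9.
Copeland scores (wins − losses):
  Gus: 0 − 3 = -3
  Fay: 3 − 0 = 3
  Chen: 1 − 2 = -1
  Hira: 2 − 1 = 1
Fay has the best Copeland score.

Fay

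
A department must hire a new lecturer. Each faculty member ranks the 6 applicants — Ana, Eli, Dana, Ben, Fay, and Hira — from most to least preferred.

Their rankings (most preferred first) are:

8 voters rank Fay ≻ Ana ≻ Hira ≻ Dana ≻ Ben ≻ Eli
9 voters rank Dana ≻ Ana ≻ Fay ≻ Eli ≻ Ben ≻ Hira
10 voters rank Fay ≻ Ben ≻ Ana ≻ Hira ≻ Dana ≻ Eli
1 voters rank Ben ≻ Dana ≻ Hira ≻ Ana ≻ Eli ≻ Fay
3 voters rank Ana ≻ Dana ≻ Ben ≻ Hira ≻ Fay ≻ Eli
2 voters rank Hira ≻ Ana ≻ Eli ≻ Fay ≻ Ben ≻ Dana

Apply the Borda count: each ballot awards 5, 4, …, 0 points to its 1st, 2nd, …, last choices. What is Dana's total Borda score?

87

Borda scores:
  Ana: 8·4 + 9·4 + 10·3 + 2 + 3·5 + 2·4 = 123
  Eli: 8·0 + 9·2 + 10·0 + 1 + 3·0 + 2·3 = 25
  Dana: 8·2 + 9·5 + 10·1 + 4 + 3·4 + 2·0 = 87
  Ben: 8·1 + 9·1 + 10·4 + 5 + 3·3 + 2·1 = 73
  Fay: 8·5 + 9·3 + 10·5 + 0 + 3·1 + 2·2 = 124
  Hira: 8·3 + 9·0 + 10·2 + 3 + 3·2 + 2·5 = 63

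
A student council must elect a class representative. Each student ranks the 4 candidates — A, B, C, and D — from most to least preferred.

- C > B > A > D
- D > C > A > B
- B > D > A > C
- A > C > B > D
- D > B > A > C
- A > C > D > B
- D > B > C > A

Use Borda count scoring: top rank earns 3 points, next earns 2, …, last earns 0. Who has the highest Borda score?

Borda scores:
  A: 1 + 1 + 1 + 3 + 1 + 3 + 0 = 10
  B: 2 + 0 + 3 + 1 + 2 + 0 + 2 = 10
  C: 3 + 2 + 0 + 2 + 0 + 2 + 1 = 10
  D: 0 + 3 + 2 + 0 + 3 + 1 + 3 = 12
D has the highest total.

D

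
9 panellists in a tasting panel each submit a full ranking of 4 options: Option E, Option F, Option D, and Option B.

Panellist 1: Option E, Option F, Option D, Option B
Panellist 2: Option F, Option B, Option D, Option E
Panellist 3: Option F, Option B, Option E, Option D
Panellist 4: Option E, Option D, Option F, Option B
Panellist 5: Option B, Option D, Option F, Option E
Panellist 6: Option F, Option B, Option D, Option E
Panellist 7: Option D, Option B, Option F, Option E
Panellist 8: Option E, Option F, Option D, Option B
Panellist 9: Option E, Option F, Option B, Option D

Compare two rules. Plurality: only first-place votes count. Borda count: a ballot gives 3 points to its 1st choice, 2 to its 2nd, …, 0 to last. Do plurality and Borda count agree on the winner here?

Plurality first-place counts: Option E 4, Option F 3, Option D 1, Option B 1 → Option E.
Borda totals: Option E 13, Option F 18, Option D 11, Option B 12 → Option F.
The two rules disagree: plurality picks Option E, Borda picks Option F.

No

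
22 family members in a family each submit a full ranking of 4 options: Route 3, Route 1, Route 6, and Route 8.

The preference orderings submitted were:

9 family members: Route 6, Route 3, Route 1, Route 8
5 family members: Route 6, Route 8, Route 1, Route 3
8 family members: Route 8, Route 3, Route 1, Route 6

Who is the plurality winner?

First-place vote totals:
  Route 3: 0
  Route 1: 0
  Route 6: 14
  Route 8: 8
Route 6 has the most first-place votes.

Route 6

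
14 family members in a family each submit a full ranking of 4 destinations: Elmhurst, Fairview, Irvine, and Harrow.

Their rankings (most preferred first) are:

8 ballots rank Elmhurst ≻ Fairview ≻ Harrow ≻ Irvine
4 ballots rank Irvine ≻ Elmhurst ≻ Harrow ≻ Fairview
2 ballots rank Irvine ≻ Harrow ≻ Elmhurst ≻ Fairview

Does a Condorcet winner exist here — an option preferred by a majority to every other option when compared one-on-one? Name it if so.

Head-to-head results (14 voters total):
Elmhurst vs Fairview: Elmhurst wins 14–0.
Elmhurst vs Irvine: Elmhurst wins 8–6.
Elmhurst vs Harrow: Elmhurst wins 12–2.
Fairview vs Irvine: Fairview wins 8–6.
Fairview vs Harrow: Fairview wins 8–6.
Irvine vs Harrow: Harrow wins 8–6.
Elmhurst beats each rival — Fairview (14–0), Irvine (8–6), Harrow (12–2) — so Elmhurst is the Condorcet winner.

Elmhurst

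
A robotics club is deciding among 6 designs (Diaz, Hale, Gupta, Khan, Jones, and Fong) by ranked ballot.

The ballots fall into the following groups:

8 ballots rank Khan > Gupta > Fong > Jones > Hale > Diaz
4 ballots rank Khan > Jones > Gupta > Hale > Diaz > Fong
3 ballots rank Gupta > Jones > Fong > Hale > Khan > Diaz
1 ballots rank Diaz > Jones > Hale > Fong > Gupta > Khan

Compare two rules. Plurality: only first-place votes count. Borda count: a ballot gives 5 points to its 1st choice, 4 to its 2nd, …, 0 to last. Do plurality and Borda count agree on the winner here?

Plurality first-place counts: Diaz 1, Hale 0, Gupta 3, Khan 12, Jones 0, Fong 0 → Khan.
Borda totals: Diaz 9, Hale 25, Gupta 60, Khan 63, Jones 48, Fong 35 → Khan.
The two rules agree on Khan.

Yes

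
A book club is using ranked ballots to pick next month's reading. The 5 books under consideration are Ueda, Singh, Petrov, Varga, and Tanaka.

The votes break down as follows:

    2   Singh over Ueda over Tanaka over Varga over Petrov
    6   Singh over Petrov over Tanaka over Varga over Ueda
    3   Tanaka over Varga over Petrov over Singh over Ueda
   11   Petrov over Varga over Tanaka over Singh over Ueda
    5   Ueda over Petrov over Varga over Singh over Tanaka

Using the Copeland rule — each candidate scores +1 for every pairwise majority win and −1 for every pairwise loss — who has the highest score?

Pairwise results:
  Ueda vs Singh: Singh wins 22–5.
  Ueda vs Petrov: Petrov wins 20–7.
  Ueda vs Varga: Varga wins 20–7.
  Ueda vs Tanaka: Tanaka wins 20–7.
  Singh vs Petrov: Petrov wins 19–8.
  Singh vs Varga: Varga wins 19–8.
  Singh vs Tanaka: Tanaka wins 14–13.
  Petrov vs Varga: Petrov wins 22–5.
  Petrov vs Tanaka: Petrov wins 22–5.
  Varga vs Tanaka: Varga wins 16–11.
Copeland scores (wins − losses):
  Ueda: 0 − 4 = -4
  Singh: 1 − 3 = -2
  Petrov: 4 − 0 = 4
  Varga: 3 − 1 = 2
  Tanaka: 2 − 2 = 0
Petrov has the best Copeland score.

Petrov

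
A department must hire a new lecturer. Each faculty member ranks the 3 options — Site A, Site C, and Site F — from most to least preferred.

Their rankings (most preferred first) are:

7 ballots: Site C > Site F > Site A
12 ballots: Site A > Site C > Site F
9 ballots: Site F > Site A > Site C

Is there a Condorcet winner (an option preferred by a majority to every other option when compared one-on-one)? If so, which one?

Head-to-head results (28 voters total):
Site A vs Site C: Site A wins 21–7.
Site A vs Site F: Site F wins 16–12.
Site C vs Site F: Site C wins 19–9.
No candidate beats all others: Site A beats Site C beats Site F beats Site A, a majority cycle.

No Condorcet winner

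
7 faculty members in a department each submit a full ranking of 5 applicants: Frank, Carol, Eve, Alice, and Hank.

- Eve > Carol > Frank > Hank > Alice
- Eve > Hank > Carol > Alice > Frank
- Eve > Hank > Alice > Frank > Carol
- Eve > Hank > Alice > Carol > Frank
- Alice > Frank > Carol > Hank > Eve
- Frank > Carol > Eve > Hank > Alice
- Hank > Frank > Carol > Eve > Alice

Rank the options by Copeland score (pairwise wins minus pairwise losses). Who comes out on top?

Pairwise results:
  Frank vs Carol: Frank wins 4–3.
  Frank vs Eve: Eve wins 4–3.
  Frank vs Alice: Alice wins 4–3.
  Frank vs Hank: Hank wins 4–3.
  Carol vs Eve: Eve wins 4–3.
  Carol vs Alice: Carol wins 4–3.
  Carol vs Hank: Hank wins 4–3.
  Eve vs Alice: Eve wins 6–1.
  Eve vs Hank: Eve wins 5–2.
  Alice vs Hank: Hank wins 6–1.
Copeland scores (wins − losses):
  Frank: 1 − 3 = -2
  Carol: 1 − 3 = -2
  Eve: 4 − 0 = 4
  Alice: 1 − 3 = -2
  Hank: 3 − 1 = 2
Eve has the best Copeland score.

Eve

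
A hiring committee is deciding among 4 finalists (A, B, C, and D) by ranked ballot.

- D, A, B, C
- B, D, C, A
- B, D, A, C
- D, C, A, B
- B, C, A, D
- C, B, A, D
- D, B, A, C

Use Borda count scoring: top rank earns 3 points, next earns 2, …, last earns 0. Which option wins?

B

Borda scores:
  A: 2 + 0 + 1 + 1 + 1 + 1 + 1 = 7
  B: 1 + 3 + 3 + 0 + 3 + 2 + 2 = 14
  C: 0 + 1 + 0 + 2 + 2 + 3 + 0 = 8
  D: 3 + 2 + 2 + 3 + 0 + 0 + 3 = 13
B has the highest total.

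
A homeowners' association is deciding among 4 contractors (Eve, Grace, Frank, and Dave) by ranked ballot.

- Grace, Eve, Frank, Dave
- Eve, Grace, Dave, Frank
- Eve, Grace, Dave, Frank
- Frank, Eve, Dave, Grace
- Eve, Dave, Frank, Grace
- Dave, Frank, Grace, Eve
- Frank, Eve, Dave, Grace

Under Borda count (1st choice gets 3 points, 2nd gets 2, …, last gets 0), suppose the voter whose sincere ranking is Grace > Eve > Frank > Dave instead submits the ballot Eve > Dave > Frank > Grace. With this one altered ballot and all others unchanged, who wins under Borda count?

Borda totals with the altered ballot: Eve 16, Grace 5, Frank 10, Dave 11.
The winner is unchanged: still Eve.

Eve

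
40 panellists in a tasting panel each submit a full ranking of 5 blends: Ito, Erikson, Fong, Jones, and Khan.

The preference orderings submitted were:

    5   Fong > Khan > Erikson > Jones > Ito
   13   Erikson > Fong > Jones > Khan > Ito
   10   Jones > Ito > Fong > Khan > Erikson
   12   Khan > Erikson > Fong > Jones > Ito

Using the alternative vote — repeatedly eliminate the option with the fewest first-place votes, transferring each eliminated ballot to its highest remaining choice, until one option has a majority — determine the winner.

Khan

Round 1: Erikson 13, Khan 12, Jones 10, Fong 5, Ito 0. Ito has the fewest and is eliminated.
Round 2: Erikson 13, Khan 12, Jones 10, Fong 5. Fong has the fewest and is eliminated.
Round 3: Khan 17, Erikson 13, Jones 10. Jones has the fewest and is eliminated.
Round 4: Khan 27, Erikson 13. Khan has a majority.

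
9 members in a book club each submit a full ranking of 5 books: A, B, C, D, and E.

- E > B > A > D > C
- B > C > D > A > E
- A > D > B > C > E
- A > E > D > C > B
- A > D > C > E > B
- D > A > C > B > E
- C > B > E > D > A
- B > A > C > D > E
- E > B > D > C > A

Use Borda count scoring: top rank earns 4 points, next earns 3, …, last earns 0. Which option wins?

A

Borda scores:
  A: 2 + 1 + 4 + 4 + 4 + 3 + 0 + 3 + 0 = 21
  B: 3 + 4 + 2 + 0 + 0 + 1 + 3 + 4 + 3 = 20
  C: 0 + 3 + 1 + 1 + 2 + 2 + 4 + 2 + 1 = 16
  D: 1 + 2 + 3 + 2 + 3 + 4 + 1 + 1 + 2 = 19
  E: 4 + 0 + 0 + 3 + 1 + 0 + 2 + 0 + 4 = 14
A has the highest total.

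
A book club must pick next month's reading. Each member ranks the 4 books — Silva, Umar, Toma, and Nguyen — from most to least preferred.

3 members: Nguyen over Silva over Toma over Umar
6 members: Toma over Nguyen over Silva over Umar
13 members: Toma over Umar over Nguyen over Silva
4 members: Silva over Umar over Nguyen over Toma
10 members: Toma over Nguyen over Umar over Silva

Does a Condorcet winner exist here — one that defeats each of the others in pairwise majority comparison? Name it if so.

Toma

Head-to-head results (36 voters total):
Silva vs Umar: Umar wins 23–13.
Silva vs Toma: Toma wins 29–7.
Silva vs Nguyen: Nguyen wins 32–4.
Umar vs Toma: Toma wins 32–4.
Umar vs Nguyen: Nguyen wins 19–17.
Toma vs Nguyen: Toma wins 29–7.
Toma beats each rival — Silva (29–7), Umar (32–4), Nguyen (29–7) — so Toma is the Condorcet winner.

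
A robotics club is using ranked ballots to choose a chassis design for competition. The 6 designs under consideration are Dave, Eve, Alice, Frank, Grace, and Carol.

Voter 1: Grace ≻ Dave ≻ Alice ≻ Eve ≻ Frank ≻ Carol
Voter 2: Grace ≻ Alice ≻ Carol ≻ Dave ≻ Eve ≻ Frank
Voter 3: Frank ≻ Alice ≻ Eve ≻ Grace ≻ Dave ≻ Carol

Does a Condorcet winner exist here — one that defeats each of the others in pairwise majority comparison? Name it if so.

Head-to-head results (3 voters total):
Dave vs Eve: Dave wins 2–1.
Dave vs Alice: Alice wins 2–1.
Dave vs Frank: Dave wins 2–1.
Dave vs Grace: Grace wins 3–0.
Dave vs Carol: Dave wins 2–1.
Eve vs Alice: Alice wins 3–0.
Eve vs Frank: Eve wins 2–1.
Eve vs Grace: Grace wins 2–1.
Eve vs Carol: Eve wins 2–1.
Alice vs Frank: Alice wins 2–1.
Alice vs Grace: Grace wins 2–1.
Alice vs Carol: Alice wins 3–0.
Frank vs Grace: Grace wins 2–1.
Frank vs Carol: Frank wins 2–1.
Grace vs Carol: Grace wins 3–0.
Grace beats each rival — Dave (3–0), Eve (2–1), Alice (2–1), Frank (2–1), Carol (3–0) — so Grace is the Condorcet winner.

Grace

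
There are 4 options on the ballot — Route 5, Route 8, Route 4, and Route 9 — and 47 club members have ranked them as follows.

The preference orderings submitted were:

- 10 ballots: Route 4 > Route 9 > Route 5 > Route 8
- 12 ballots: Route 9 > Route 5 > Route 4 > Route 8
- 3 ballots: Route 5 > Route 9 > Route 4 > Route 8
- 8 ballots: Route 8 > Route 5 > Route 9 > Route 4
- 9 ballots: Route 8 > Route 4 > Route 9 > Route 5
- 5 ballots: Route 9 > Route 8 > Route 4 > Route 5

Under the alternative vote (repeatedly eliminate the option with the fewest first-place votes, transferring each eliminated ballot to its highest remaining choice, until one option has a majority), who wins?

Route 9

Round 1: Route 8 17, Route 9 17, Route 4 10, Route 5 3. Route 5 has the fewest and is eliminated.
Round 2: Route 9 20, Route 8 17, Route 4 10. Route 4 has the fewest and is eliminated.
Round 3: Route 9 30, Route 8 17. Route 9 has a majority.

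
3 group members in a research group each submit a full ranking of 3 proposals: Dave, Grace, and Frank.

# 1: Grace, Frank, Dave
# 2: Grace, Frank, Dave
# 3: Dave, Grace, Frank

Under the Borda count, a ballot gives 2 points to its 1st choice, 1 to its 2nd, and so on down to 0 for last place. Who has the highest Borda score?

Grace

Borda scores:
  Dave: 0 + 0 + 2 = 2
  Grace: 2 + 2 + 1 = 5
  Frank: 1 + 1 + 0 = 2
Grace has the highest total.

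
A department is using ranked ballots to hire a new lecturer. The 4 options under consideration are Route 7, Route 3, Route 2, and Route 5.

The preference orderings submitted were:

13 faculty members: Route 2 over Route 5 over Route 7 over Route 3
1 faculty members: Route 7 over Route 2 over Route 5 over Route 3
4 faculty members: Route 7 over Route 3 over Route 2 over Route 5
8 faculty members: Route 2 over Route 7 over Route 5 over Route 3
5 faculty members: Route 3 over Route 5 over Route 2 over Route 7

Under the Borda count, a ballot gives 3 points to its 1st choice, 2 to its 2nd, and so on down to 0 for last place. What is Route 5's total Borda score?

45

Borda scores:
  Route 7: 13·1 + 3 + 4·3 + 8·2 + 5·0 = 44
  Route 3: 13·0 + 0 + 4·2 + 8·0 + 5·3 = 23
  Route 2: 13·3 + 2 + 4·1 + 8·3 + 5·1 = 74
  Route 5: 13·2 + 1 + 4·0 + 8·1 + 5·2 = 45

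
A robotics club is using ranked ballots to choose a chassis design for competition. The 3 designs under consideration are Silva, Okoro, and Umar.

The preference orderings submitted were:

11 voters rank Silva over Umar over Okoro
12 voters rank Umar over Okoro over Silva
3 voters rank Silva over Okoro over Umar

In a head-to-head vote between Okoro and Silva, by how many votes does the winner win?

Ballots ranking Okoro above Silva: 12.
Ballots ranking Silva above Okoro: 11+3 = 14.
Silva wins 14–12, a margin of 2.

2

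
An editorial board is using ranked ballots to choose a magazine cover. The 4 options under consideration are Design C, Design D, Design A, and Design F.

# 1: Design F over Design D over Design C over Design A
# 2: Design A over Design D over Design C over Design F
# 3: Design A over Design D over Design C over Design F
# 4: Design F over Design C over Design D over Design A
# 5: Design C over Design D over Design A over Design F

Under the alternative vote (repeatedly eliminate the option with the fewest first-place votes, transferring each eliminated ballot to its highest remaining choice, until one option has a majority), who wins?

Round 1: Design A 2, Design F 2, Design C 1, Design D 0. Design D has the fewest and is eliminated.
Round 2: Design A 2, Design F 2, Design C 1. Design C has the fewest and is eliminated.
Round 3: Design A 3, Design F 2. Design A has a majority.

Design A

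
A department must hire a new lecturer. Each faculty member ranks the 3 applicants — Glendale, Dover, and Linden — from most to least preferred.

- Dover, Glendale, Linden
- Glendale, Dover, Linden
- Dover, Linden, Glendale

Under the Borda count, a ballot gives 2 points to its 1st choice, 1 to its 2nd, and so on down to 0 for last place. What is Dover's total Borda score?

Borda scores:
  Glendale: 1 + 2 + 0 = 3
  Dover: 2 + 1 + 2 = 5
  Linden: 0 + 0 + 1 = 1

5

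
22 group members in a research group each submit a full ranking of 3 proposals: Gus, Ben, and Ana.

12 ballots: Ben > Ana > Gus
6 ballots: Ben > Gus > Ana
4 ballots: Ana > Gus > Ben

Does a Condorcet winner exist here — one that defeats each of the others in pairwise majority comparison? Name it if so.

Ben

Head-to-head results (22 voters total):
Gus vs Ben: Ben wins 18–4.
Gus vs Ana: Ana wins 16–6.
Ben vs Ana: Ben wins 18–4.
Ben beats each rival — Gus (18–4), Ana (18–4) — so Ben is the Condorcet winner.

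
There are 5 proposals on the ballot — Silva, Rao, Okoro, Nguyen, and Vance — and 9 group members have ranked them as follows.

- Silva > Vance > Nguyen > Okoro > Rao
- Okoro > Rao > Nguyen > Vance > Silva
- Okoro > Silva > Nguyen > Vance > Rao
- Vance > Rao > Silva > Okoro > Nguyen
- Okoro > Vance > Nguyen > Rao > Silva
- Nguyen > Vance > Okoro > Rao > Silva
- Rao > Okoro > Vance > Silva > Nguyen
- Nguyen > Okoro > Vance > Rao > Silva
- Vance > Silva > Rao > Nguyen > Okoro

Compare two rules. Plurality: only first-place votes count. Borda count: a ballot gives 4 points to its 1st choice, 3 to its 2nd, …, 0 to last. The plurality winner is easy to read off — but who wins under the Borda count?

Plurality first-place counts: Silva 1, Rao 1, Okoro 3, Nguyen 2, Vance 2 → Okoro.
Borda totals: Silva 13, Rao 15, Okoro 22, Nguyen 17, Vance 23 → Vance.

Vance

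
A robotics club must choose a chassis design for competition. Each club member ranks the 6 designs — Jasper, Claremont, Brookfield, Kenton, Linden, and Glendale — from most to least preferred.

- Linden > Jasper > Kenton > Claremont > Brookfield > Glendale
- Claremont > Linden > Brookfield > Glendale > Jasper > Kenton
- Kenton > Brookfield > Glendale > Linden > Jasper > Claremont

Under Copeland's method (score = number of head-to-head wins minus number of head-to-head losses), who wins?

Pairwise results:
  Jasper vs Claremont: Jasper wins 2–1.
  Jasper vs Brookfield: Brookfield wins 2–1.
  Jasper vs Kenton: Jasper wins 2–1.
  Jasper vs Linden: Linden wins 3–0.
  Jasper vs Glendale: Glendale wins 2–1.
  Claremont vs Brookfield: Claremont wins 2–1.
  Claremont vs Kenton: Kenton wins 2–1.
  Claremont vs Linden: Linden wins 2–1.
  Claremont vs Glendale: Claremont wins 2–1.
  Brookfield vs Kenton: Kenton wins 2–1.
  Brookfield vs Linden: Linden wins 2–1.
  Brookfield vs Glendale: Brookfield wins 3–0.
  Kenton vs Linden: Linden wins 2–1.
  Kenton vs Glendale: Kenton wins 2–1.
  Linden vs Glendale: Linden wins 2–1.
Copeland scores (wins − losses):
  Jasper: 2 − 3 = -1
  Claremont: 2 − 3 = -1
  Brookfield: 2 − 3 = -1
  Kenton: 3 − 2 = 1
  Linden: 5 − 0 = 5
  Glendale: 1 − 4 = -3
Linden has the best Copeland score.

Linden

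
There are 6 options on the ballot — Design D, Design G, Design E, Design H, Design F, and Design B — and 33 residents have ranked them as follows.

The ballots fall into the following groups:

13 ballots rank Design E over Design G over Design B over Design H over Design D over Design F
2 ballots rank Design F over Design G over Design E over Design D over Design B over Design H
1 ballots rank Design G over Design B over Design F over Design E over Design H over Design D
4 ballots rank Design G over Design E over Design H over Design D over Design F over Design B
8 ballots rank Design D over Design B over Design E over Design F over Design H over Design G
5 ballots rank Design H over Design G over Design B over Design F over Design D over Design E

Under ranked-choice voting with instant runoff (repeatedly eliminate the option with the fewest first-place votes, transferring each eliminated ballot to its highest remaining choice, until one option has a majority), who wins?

Round 1: Design E 13, Design D 8, Design G 5, Design H 5, Design F 2, Design B 0. Design B has the fewest and is eliminated.
Round 2: Design E 13, Design D 8, Design G 5, Design H 5, Design F 2. Design F has the fewest and is eliminated.
Round 3: Design E 13, Design D 8, Design G 7, Design H 5. Design H has the fewest and is eliminated.
Round 4: Design E 13, Design G 12, Design D 8. Design D has the fewest and is eliminated.
Round 5: Design E 21, Design G 12. Design E has a majority.

Design E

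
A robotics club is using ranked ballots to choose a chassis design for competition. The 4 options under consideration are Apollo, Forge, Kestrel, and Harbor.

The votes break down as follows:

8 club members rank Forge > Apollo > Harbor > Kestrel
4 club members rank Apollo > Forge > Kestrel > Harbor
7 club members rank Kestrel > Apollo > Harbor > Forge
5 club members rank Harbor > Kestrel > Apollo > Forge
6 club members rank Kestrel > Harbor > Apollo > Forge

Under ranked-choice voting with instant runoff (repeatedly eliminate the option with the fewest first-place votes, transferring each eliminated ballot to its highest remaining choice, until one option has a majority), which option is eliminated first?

Apollo

Round 1: Kestrel 13, Forge 8, Harbor 5, Apollo 4. Apollo has the fewest and is eliminated.
Round 2: Kestrel 13, Forge 12, Harbor 5. Harbor has the fewest and is eliminated.
Round 3: Kestrel 18, Forge 12. Kestrel has a majority.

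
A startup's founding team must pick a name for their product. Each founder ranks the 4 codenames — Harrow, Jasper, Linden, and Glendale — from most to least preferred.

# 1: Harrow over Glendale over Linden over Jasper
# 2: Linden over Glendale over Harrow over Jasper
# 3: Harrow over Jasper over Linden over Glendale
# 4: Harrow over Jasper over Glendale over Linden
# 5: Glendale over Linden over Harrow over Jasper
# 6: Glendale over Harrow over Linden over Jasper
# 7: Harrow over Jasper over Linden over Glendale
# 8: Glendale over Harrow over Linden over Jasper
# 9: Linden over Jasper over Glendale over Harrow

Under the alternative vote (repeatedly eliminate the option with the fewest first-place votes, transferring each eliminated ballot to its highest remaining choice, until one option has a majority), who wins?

Round 1: Harrow 4, Glendale 3, Linden 2, Jasper 0. Jasper has the fewest and is eliminated.
Round 2: Harrow 4, Glendale 3, Linden 2. Linden has the fewest and is eliminated.
Round 3: Glendale 5, Harrow 4. Glendale has a majority.

Glendale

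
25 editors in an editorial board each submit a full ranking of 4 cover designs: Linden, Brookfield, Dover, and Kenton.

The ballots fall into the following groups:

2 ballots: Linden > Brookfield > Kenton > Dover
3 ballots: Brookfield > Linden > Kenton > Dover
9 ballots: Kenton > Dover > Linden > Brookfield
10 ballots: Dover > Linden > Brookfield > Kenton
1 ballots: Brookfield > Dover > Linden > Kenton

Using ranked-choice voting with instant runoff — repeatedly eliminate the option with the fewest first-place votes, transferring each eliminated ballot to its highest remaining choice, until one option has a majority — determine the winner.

Kenton

Round 1: Dover 10, Kenton 9, Brookfield 4, Linden 2. Linden has the fewest and is eliminated.
Round 2: Dover 10, Kenton 9, Brookfield 6. Brookfield has the fewest and is eliminated.
Round 3: Kenton 14, Dover 11. Kenton has a majority.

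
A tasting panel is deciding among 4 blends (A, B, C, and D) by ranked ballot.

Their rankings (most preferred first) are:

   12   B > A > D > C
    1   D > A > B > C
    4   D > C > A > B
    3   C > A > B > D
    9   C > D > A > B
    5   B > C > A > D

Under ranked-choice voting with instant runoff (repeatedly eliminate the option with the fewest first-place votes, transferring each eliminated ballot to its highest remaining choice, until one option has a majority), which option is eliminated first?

A

Round 1: B 17, C 12, D 5, A 0. A has the fewest and is eliminated.
Round 2: B 17, C 12, D 5. D has the fewest and is eliminated.
Round 3: B 18, C 16. B has a majority.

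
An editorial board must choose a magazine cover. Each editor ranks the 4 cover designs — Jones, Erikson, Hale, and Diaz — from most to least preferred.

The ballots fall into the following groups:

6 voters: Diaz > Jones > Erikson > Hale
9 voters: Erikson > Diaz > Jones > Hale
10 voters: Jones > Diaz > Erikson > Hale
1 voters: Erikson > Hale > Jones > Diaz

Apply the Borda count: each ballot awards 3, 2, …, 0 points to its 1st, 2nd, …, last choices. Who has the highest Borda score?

Borda scores:
  Jones: 6·2 + 9·1 + 10·3 + 1 = 52
  Erikson: 6·1 + 9·3 + 10·1 + 3 = 46
  Hale: 6·0 + 9·0 + 10·0 + 2 = 2
  Diaz: 6·3 + 9·2 + 10·2 + 0 = 56
Diaz has the highest total.

Diaz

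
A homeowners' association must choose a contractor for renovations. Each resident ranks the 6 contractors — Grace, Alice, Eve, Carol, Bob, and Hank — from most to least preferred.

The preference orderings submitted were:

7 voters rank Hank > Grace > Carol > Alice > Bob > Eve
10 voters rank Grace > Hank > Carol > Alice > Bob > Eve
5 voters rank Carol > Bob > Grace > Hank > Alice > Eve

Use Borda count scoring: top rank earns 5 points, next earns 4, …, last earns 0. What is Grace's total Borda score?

93

Borda scores:
  Grace: 7·4 + 10·5 + 5·3 = 93
  Alice: 7·2 + 10·2 + 5·1 = 39
  Eve: 7·0 + 10·0 + 5·0 = 0
  Carol: 7·3 + 10·3 + 5·5 = 76
  Bob: 7·1 + 10·1 + 5·4 = 37
  Hank: 7·5 + 10·4 + 5·2 = 85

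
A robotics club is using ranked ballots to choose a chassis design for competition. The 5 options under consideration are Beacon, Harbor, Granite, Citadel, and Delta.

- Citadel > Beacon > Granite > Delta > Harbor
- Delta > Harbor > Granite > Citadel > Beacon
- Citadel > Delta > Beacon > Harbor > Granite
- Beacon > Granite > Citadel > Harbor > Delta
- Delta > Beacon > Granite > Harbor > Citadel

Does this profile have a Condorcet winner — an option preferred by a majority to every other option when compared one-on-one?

No

Head-to-head results (5 voters total):
Beacon vs Harbor: Beacon wins 4–1.
Beacon vs Granite: Beacon wins 4–1.
Beacon vs Citadel: Citadel wins 3–2.
Beacon vs Delta: Delta wins 3–2.
Harbor vs Granite: Granite wins 3–2.
Harbor vs Citadel: Citadel wins 3–2.
Harbor vs Delta: Delta wins 4–1.
Granite vs Citadel: Granite wins 3–2.
Granite vs Delta: Delta wins 3–2.
Citadel vs Delta: Citadel wins 3–2.
No candidate beats all others: Beacon beats Granite beats Citadel beats Beacon, a majority cycle.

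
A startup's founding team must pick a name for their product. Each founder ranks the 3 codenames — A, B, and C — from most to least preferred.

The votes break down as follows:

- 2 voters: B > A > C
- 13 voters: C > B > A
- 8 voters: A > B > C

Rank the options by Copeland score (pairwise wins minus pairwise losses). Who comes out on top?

C

Pairwise results:
  A vs B: B wins 15–8.
  A vs C: C wins 13–10.
  B vs C: C wins 13–10.
Copeland scores (wins − losses):
  A: 0 − 2 = -2
  B: 1 − 1 = 0
  C: 2 − 0 = 2
C has the best Copeland score.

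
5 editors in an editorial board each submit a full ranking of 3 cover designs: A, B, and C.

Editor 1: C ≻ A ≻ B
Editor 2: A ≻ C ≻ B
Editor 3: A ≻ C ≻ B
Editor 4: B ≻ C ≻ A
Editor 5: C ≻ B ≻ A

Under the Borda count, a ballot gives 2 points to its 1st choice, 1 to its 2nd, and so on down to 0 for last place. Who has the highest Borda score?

C

Borda scores:
  A: 1 + 2 + 2 + 0 + 0 = 5
  B: 0 + 0 + 0 + 2 + 1 = 3
  C: 2 + 1 + 1 + 1 + 2 = 7
C has the highest total.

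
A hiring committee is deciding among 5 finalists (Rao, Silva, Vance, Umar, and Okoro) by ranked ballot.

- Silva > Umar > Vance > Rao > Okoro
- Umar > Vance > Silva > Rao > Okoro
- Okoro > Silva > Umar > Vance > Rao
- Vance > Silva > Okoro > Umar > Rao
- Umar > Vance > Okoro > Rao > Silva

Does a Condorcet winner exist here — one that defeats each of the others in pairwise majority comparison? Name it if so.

Head-to-head results (5 voters total):
Rao vs Silva: Silva wins 4–1.
Rao vs Vance: Vance wins 5–0.
Rao vs Umar: Umar wins 5–0.
Rao vs Okoro: Okoro wins 3–2.
Silva vs Vance: Vance wins 3–2.
Silva vs Umar: Silva wins 3–2.
Silva vs Okoro: Silva wins 3–2.
Vance vs Umar: Umar wins 4–1.
Vance vs Okoro: Vance wins 4–1.
Umar vs Okoro: Umar wins 3–2.
No candidate beats all others: Silva beats Umar beats Vance beats Silva, a majority cycle.

No Condorcet winner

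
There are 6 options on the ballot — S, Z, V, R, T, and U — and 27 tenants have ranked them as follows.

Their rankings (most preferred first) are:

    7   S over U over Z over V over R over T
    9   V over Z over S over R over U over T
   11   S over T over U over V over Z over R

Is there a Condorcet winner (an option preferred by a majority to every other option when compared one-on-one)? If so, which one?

S

Head-to-head results (27 voters total):
S vs Z: S wins 18–9.
S vs V: S wins 18–9.
S vs R: S wins 27–0.
S vs T: S wins 27–0.
S vs U: S wins 27–0.
Z vs V: V wins 20–7.
Z vs R: Z wins 27–0.
Z vs T: Z wins 16–11.
Z vs U: U wins 18–9.
V vs R: V wins 27–0.
V vs T: V wins 16–11.
V vs U: U wins 18–9.
R vs T: R wins 16–11.
R vs U: U wins 18–9.
T vs U: U wins 16–11.
S beats each rival — Z (18–9), V (18–9), R (27–0), T (27–0), U (27–0) — so S is the Condorcet winner.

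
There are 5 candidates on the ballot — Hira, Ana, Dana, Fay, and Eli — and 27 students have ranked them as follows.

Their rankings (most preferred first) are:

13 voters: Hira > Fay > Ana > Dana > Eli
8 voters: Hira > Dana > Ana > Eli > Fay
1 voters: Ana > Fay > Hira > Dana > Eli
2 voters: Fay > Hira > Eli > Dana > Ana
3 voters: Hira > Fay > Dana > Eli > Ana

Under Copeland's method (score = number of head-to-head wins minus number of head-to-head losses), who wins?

Pairwise results:
  Hira vs Ana: Hira wins 26–1.
  Hira vs Dana: Hira wins 27–0.
  Hira vs Fay: Hira wins 24–3.
  Hira vs Eli: Hira wins 27–0.
  Ana vs Dana: Ana wins 14–13.
  Ana vs Fay: Fay wins 18–9.
  Ana vs Eli: Ana wins 22–5.
  Dana vs Fay: Fay wins 19–8.
  Dana vs Eli: Dana wins 25–2.
  Fay vs Eli: Fay wins 19–8.
Copeland scores (wins − losses):
  Hira: 4 − 0 = 4
  Ana: 2 − 2 = 0
  Dana: 1 − 3 = -2
  Fay: 3 − 1 = 2
  Eli: 0 − 4 = -4
Hira has the best Copeland score.

Hira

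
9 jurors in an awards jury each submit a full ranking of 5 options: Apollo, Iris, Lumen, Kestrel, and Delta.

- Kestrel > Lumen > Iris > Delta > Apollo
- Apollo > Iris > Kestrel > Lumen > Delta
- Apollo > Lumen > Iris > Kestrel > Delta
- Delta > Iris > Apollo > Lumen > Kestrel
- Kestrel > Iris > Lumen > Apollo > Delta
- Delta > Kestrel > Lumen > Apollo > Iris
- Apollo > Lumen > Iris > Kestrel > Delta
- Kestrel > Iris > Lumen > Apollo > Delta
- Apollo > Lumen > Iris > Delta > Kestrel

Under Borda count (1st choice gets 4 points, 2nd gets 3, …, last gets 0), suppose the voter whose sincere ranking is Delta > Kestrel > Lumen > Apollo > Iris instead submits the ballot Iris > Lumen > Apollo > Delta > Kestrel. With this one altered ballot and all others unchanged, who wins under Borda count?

Borda totals with the altered ballot: Apollo 22, Iris 24, Lumen 21, Kestrel 16, Delta 7.
The switch changes the winner from Apollo to Iris.

Iris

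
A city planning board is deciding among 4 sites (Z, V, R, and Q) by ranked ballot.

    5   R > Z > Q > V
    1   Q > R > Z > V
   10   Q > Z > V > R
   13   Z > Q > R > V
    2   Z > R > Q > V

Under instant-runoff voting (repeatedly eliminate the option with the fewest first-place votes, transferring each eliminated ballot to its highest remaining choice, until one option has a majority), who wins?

Round 1: Z 15, Q 11, R 5, V 0. V has the fewest and is eliminated.
Round 2: Z 15, Q 11, R 5. R has the fewest and is eliminated.
Round 3: Z 20, Q 11. Z has a majority.

Z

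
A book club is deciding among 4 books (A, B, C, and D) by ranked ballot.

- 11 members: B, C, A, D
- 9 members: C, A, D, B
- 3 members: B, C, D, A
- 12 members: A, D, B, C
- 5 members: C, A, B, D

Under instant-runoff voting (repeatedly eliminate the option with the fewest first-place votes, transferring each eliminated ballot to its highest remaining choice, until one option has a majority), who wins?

B

Round 1: B 14, C 14, A 12, D 0. D has the fewest and is eliminated.
Round 2: B 14, C 14, A 12. A has the fewest and is eliminated.
Round 3: B 26, C 14. B has a majority.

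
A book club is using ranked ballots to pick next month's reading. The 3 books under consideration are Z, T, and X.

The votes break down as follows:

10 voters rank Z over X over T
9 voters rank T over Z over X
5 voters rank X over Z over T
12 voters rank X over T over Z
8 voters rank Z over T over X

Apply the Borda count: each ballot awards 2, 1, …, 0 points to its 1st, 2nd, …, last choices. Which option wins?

Borda scores:
  Z: 10·2 + 9·1 + 5·1 + 12·0 + 8·2 = 50
  T: 10·0 + 9·2 + 5·0 + 12·1 + 8·1 = 38
  X: 10·1 + 9·0 + 5·2 + 12·2 + 8·0 = 44
Z has the highest total.

Z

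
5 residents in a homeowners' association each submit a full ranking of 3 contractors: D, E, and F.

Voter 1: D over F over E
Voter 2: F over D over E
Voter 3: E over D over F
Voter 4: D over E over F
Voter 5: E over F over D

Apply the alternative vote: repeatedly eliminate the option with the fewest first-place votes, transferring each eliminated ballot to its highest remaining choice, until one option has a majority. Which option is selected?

D

Round 1: D 2, E 2, F 1. F has the fewest and is eliminated.
Round 2: D 3, E 2. D has a majority.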